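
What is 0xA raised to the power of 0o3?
Convert 0xA (hexadecimal) → 10 (decimal)
Convert 0o3 (octal) → 3 (decimal)
Compute 10 ^ 3 = 1000
1000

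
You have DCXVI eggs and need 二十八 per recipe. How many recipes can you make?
Convert DCXVI (Roman numeral) → 500 + 100 + 10 + 5 + 1 = 616 (decimal)
Convert 二十八 (Chinese numeral) → 2×10 + 8 = 28 (decimal)
Compute 616 ÷ 28 = 22
22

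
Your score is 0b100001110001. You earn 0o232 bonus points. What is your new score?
Convert 0b100001110001 (binary) → 2048 + 64 + 32 + 16 + 1 = 2161 (decimal)
Convert 0o232 (octal) → 2×64 + 3×8 + 2 = 154 (decimal)
Compute 2161 + 154 = 2315
2315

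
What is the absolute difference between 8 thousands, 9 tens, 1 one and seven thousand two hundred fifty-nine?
Convert 8 thousands, 9 tens, 1 one (place-value notation) → 8×1000 + 9×10 + 1 = 8091 (decimal)
Convert seven thousand two hundred fifty-nine (English words) → 7×1000 + 2×100 + 59 = 7259 (decimal)
Compute |8091 - 7259| = 832
832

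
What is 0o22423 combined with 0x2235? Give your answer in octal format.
Convert 0o22423 (octal) → 2×4096 + 2×512 + 4×64 + 2×8 + 3 = 9491 (decimal)
Convert 0x2235 (hexadecimal) → 2×4096 + 2×256 + 3×16 + 5 = 8757 (decimal)
Compute 9491 + 8757 = 18248
Convert 18248 (decimal) → 18248 = 4×4096 + 3×512 + 5×64 + 1×8 → 0o43510 (octal)
0o43510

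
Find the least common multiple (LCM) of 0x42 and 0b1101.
Convert 0x42 (hexadecimal) → 4×16 + 2 = 66 (decimal)
Convert 0b1101 (binary) → 8 + 4 + 1 = 13 (decimal)
Compute lcm(66, 13) = 858
858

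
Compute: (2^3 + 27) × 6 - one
Convert 2^3 (power) → 8 (decimal)
Convert one (English words) → 1 (decimal)
Expression in decimal: (8 + 27) × 6 - 1
Parentheses first: 8 + 27 = 35
Multiply: 35 × 6 = 210
Subtract: 210 - 1 = 209
209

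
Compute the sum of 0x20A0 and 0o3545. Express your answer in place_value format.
Convert 0x20A0 (hexadecimal) → 2×4096 + 10×16 = 8352 (decimal)
Convert 0o3545 (octal) → 3×512 + 5×64 + 4×8 + 5 = 1893 (decimal)
Compute 8352 + 1893 = 10245
Convert 10245 (decimal) → 10245 = 10×1000 + 2×100 + 4×10 + 5 → 10 thousands, 2 hundreds, 4 tens, 5 ones (place-value notation)
10 thousands, 2 hundreds, 4 tens, 5 ones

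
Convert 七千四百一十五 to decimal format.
Convert 七千四百一十五 (Chinese numeral) → 7×1000 + 4×100 + 1×10 + 5 = 7415 (decimal)
7415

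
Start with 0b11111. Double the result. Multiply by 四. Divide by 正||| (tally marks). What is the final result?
Convert 0b11111 (binary) → 16 + 8 + 4 + 2 + 1 = 31 (decimal)
Start: 31
31 × 2 = 62
Convert 四 (Chinese numeral) → 4 (decimal)
62 × 4 = 248
Convert 正||| (tally marks) → 5 + 3 = 8 (decimal)
248 ÷ 8 = 31
31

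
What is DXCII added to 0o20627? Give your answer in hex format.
Convert DXCII (Roman numeral) → 500 + 90 + 1 + 1 = 592 (decimal)
Convert 0o20627 (octal) → 2×4096 + 6×64 + 2×8 + 7 = 8599 (decimal)
Compute 592 + 8599 = 9191
Convert 9191 (decimal) → 9191 = 2×4096 + 3×256 + 14×16 + 7 → 0x23E7 (hexadecimal)
0x23E7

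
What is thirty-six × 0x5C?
Convert thirty-six (English words) → 36 (decimal)
Convert 0x5C (hexadecimal) → 5×16 + 12 = 92 (decimal)
Compute 36 × 92 = 3312
3312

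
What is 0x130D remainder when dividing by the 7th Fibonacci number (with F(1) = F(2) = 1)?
Convert 0x130D (hexadecimal) → 1×4096 + 3×256 + 13 = 4877 (decimal)
Convert the 7th Fibonacci number (with F(1) = F(2) = 1) (Fibonacci index) → 1, 1, 2, 3, 5, 8, 13 → 13 (decimal)
Compute 4877 mod 13 = 2
2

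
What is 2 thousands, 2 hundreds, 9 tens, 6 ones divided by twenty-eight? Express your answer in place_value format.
Convert 2 thousands, 2 hundreds, 9 tens, 6 ones (place-value notation) → 2×1000 + 2×100 + 9×10 + 6 = 2296 (decimal)
Convert twenty-eight (English words) → 28 (decimal)
Compute 2296 ÷ 28 = 82
Convert 82 (decimal) → 82 = 8×10 + 2 → 8 tens, 2 ones (place-value notation)
8 tens, 2 ones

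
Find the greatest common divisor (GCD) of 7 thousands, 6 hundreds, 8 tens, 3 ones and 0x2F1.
Convert 7 thousands, 6 hundreds, 8 tens, 3 ones (place-value notation) → 7×1000 + 6×100 + 8×10 + 3 = 7683 (decimal)
Convert 0x2F1 (hexadecimal) → 2×256 + 15×16 + 1 = 753 (decimal)
Compute gcd(7683, 753) = 3
3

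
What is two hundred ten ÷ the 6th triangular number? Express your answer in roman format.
Convert two hundred ten (English words) → 2×100 + 10 = 210 (decimal)
Convert the 6th triangular number (triangular index) → 6×7/2 = 21 (decimal)
Compute 210 ÷ 21 = 10
Convert 10 (decimal) → X (Roman numeral)
X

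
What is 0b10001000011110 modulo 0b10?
Convert 0b10001000011110 (binary) → 8192 + 512 + 16 + 8 + 4 + 2 = 8734 (decimal)
Convert 0b10 (binary) → 2 (decimal)
Compute 8734 mod 2 = 0
0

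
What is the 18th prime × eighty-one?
Convert the 18th prime (prime index) → 61 (decimal)
Convert eighty-one (English words) → 81 (decimal)
Compute 61 × 81 = 4941
4941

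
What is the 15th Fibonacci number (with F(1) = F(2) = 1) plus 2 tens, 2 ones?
The 15th Fibonacci number (with F(1) = F(2) = 1): 1, 1, 2, 3, 5, 8, 13, 21, 34, 55, 89, 144, 233, 377, 610 → 610
Convert 2 tens, 2 ones (place-value notation) → 2×10 + 2 = 22 (decimal)
Compute 610 + 22 = 632
632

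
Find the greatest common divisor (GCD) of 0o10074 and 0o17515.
Convert 0o10074 (octal) → 1×4096 + 7×8 + 4 = 4156 (decimal)
Convert 0o17515 (octal) → 1×4096 + 7×512 + 5×64 + 1×8 + 5 = 8013 (decimal)
Compute gcd(4156, 8013) = 1
1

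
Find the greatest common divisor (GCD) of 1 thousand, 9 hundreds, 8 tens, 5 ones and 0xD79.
Convert 1 thousand, 9 hundreds, 8 tens, 5 ones (place-value notation) → 1×1000 + 9×100 + 8×10 + 5 = 1985 (decimal)
Convert 0xD79 (hexadecimal) → 13×256 + 7×16 + 9 = 3449 (decimal)
Compute gcd(1985, 3449) = 1
1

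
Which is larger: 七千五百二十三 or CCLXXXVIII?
Convert 七千五百二十三 (Chinese numeral) → 7×1000 + 5×100 + 2×10 + 3 = 7523 (decimal)
Convert CCLXXXVIII (Roman numeral) → 100 + 100 + 50 + 10 + 10 + 10 + 5 + 1 + 1 + 1 = 288 (decimal)
Compare 7523 vs 288: larger = 7523
7523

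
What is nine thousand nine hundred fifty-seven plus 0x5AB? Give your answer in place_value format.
Convert nine thousand nine hundred fifty-seven (English words) → 9×1000 + 9×100 + 57 = 9957 (decimal)
Convert 0x5AB (hexadecimal) → 5×256 + 10×16 + 11 = 1451 (decimal)
Compute 9957 + 1451 = 11408
Convert 11408 (decimal) → 11408 = 11×1000 + 4×100 + 8 → 11 thousands, 4 hundreds, 8 ones (place-value notation)
11 thousands, 4 hundreds, 8 ones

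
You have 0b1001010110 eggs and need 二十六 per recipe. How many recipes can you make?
Convert 0b1001010110 (binary) → 512 + 64 + 16 + 4 + 2 = 598 (decimal)
Convert 二十六 (Chinese numeral) → 2×10 + 6 = 26 (decimal)
Compute 598 ÷ 26 = 23
23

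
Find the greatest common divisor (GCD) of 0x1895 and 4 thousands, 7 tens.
Convert 0x1895 (hexadecimal) → 1×4096 + 8×256 + 9×16 + 5 = 6293 (decimal)
Convert 4 thousands, 7 tens (place-value notation) → 4×1000 + 7×10 = 4070 (decimal)
Compute gcd(6293, 4070) = 1
1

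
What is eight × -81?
Convert eight (English words) → 8 (decimal)
Compute 8 × -81 = -648
-648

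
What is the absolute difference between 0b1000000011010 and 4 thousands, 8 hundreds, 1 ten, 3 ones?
Convert 0b1000000011010 (binary) → 4096 + 16 + 8 + 2 = 4122 (decimal)
Convert 4 thousands, 8 hundreds, 1 ten, 3 ones (place-value notation) → 4×1000 + 8×100 + 1×10 + 3 = 4813 (decimal)
Compute |4122 - 4813| = 691
691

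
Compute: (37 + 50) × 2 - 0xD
Convert 0xD (hexadecimal) → 13 (decimal)
Expression in decimal: (37 + 50) × 2 - 13
Parentheses first: 37 + 50 = 87
Multiply: 87 × 2 = 174
Subtract: 174 - 13 = 161
161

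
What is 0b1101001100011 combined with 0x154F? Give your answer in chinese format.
Convert 0b1101001100011 (binary) → 4096 + 2048 + 512 + 64 + 32 + 2 + 1 = 6755 (decimal)
Convert 0x154F (hexadecimal) → 1×4096 + 5×256 + 4×16 + 15 = 5455 (decimal)
Compute 6755 + 5455 = 12210
Convert 12210 (decimal) → 12210 = 1×10000 + 2×1000 + 2×100 + 1×10 → 一万二千二百一十 (Chinese numeral)
一万二千二百一十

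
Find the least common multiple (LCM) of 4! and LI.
Convert 4! (factorial) → 24 (decimal)
Convert LI (Roman numeral) → 50 + 1 = 51 (decimal)
Compute lcm(24, 51) = 408
408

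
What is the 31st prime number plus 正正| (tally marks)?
The 31st prime number = 127
Convert 正正| (tally marks) → 5 + 5 + 1 = 11 (decimal)
Compute 127 + 11 = 138
138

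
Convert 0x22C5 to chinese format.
Convert 0x22C5 (hexadecimal) → 2×4096 + 2×256 + 12×16 + 5 = 8901 (decimal)
Convert 8901 (decimal) → 8901 = 8×1000 + 9×100 + 1 → 八千九百零一 (Chinese numeral)
八千九百零一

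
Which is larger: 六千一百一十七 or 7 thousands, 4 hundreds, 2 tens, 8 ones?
Convert 六千一百一十七 (Chinese numeral) → 6×1000 + 1×100 + 1×10 + 7 = 6117 (decimal)
Convert 7 thousands, 4 hundreds, 2 tens, 8 ones (place-value notation) → 7×1000 + 4×100 + 2×10 + 8 = 7428 (decimal)
Compare 6117 vs 7428: larger = 7428
7428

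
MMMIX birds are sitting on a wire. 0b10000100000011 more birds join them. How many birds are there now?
Convert MMMIX (Roman numeral) → 1000 + 1000 + 1000 + 9 = 3009 (decimal)
Convert 0b10000100000011 (binary) → 8192 + 256 + 2 + 1 = 8451 (decimal)
Compute 3009 + 8451 = 11460
11460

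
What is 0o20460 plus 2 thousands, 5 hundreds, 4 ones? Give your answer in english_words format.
Convert 0o20460 (octal) → 2×4096 + 4×64 + 6×8 = 8496 (decimal)
Convert 2 thousands, 5 hundreds, 4 ones (place-value notation) → 2×1000 + 5×100 + 4 = 2504 (decimal)
Compute 8496 + 2504 = 11000
Convert 11000 (decimal) → 11000 = 11×1000 → eleven thousand (English words)
eleven thousand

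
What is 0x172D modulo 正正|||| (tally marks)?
Convert 0x172D (hexadecimal) → 1×4096 + 7×256 + 2×16 + 13 = 5933 (decimal)
Convert 正正|||| (tally marks) → 5 + 5 + 4 = 14 (decimal)
Compute 5933 mod 14 = 11
11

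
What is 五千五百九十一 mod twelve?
Convert 五千五百九十一 (Chinese numeral) → 5×1000 + 5×100 + 9×10 + 1 = 5591 (decimal)
Convert twelve (English words) → 12 (decimal)
Compute 5591 mod 12 = 11
11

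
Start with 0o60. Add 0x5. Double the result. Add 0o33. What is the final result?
Convert 0o60 (octal) → 6×8 = 48 (decimal)
Start: 48
Convert 0x5 (hexadecimal) → 5 (decimal)
48 + 5 = 53
53 × 2 = 106
Convert 0o33 (octal) → 3×8 + 3 = 27 (decimal)
106 + 27 = 133
133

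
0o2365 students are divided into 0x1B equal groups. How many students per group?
Convert 0o2365 (octal) → 2×512 + 3×64 + 6×8 + 5 = 1269 (decimal)
Convert 0x1B (hexadecimal) → 1×16 + 11 = 27 (decimal)
Compute 1269 ÷ 27 = 47
47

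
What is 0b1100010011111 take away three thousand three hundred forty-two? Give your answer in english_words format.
Convert 0b1100010011111 (binary) → 4096 + 2048 + 128 + 16 + 8 + 4 + 2 + 1 = 6303 (decimal)
Convert three thousand three hundred forty-two (English words) → 3×1000 + 3×100 + 42 = 3342 (decimal)
Compute 6303 - 3342 = 2961
Convert 2961 (decimal) → 2961 = 2×1000 + 9×100 + 61 → two thousand nine hundred sixty-one (English words)
two thousand nine hundred sixty-one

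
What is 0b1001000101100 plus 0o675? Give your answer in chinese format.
Convert 0b1001000101100 (binary) → 4096 + 512 + 32 + 8 + 4 = 4652 (decimal)
Convert 0o675 (octal) → 6×64 + 7×8 + 5 = 445 (decimal)
Compute 4652 + 445 = 5097
Convert 5097 (decimal) → 5097 = 5×1000 + 9×10 + 7 → 五千零九十七 (Chinese numeral)
五千零九十七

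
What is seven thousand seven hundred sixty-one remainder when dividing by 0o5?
Convert seven thousand seven hundred sixty-one (English words) → 7×1000 + 7×100 + 61 = 7761 (decimal)
Convert 0o5 (octal) → 5 (decimal)
Compute 7761 mod 5 = 1
1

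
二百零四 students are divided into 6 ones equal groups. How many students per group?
Convert 二百零四 (Chinese numeral) → 2×100 + 4 = 204 (decimal)
Convert 6 ones (place-value notation) → 6 (decimal)
Compute 204 ÷ 6 = 34
34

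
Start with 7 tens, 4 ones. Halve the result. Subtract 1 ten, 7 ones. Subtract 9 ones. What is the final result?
Convert 7 tens, 4 ones (place-value notation) → 7×10 + 4 = 74 (decimal)
Start: 74
74 ÷ 2 = 37
Convert 1 ten, 7 ones (place-value notation) → 1×10 + 7 = 17 (decimal)
37 - 17 = 20
Convert 9 ones (place-value notation) → 9 (decimal)
20 - 9 = 11
11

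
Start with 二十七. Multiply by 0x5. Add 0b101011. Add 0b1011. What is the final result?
Convert 二十七 (Chinese numeral) → 2×10 + 7 = 27 (decimal)
Start: 27
Convert 0x5 (hexadecimal) → 5 (decimal)
27 × 5 = 135
Convert 0b101011 (binary) → 32 + 8 + 2 + 1 = 43 (decimal)
135 + 43 = 178
Convert 0b1011 (binary) → 8 + 2 + 1 = 11 (decimal)
178 + 11 = 189
189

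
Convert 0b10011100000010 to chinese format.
Convert 0b10011100000010 (binary) → 8192 + 1024 + 512 + 256 + 2 = 9986 (decimal)
Convert 9986 (decimal) → 9986 = 9×1000 + 9×100 + 8×10 + 6 → 九千九百八十六 (Chinese numeral)
九千九百八十六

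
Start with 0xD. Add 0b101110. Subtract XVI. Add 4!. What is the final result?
Convert 0xD (hexadecimal) → 13 (decimal)
Start: 13
Convert 0b101110 (binary) → 32 + 8 + 4 + 2 = 46 (decimal)
13 + 46 = 59
Convert XVI (Roman numeral) → 10 + 5 + 1 = 16 (decimal)
59 - 16 = 43
Convert 4! (factorial) → 24 (decimal)
43 + 24 = 67
67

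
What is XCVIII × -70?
Convert XCVIII (Roman numeral) → 90 + 5 + 1 + 1 + 1 = 98 (decimal)
Compute 98 × -70 = -6860
-6860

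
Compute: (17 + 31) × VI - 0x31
Convert VI (Roman numeral) → 5 + 1 = 6 (decimal)
Convert 0x31 (hexadecimal) → 3×16 + 1 = 49 (decimal)
Expression in decimal: (17 + 31) × 6 - 49
Parentheses first: 17 + 31 = 48
Multiply: 48 × 6 = 288
Subtract: 288 - 49 = 239
239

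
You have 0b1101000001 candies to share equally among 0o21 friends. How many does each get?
Convert 0b1101000001 (binary) → 512 + 256 + 64 + 1 = 833 (decimal)
Convert 0o21 (octal) → 2×8 + 1 = 17 (decimal)
Compute 833 ÷ 17 = 49
49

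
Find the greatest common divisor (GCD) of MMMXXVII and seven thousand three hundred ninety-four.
Convert MMMXXVII (Roman numeral) → 1000 + 1000 + 1000 + 10 + 10 + 5 + 1 + 1 = 3027 (decimal)
Convert seven thousand three hundred ninety-four (English words) → 7×1000 + 3×100 + 94 = 7394 (decimal)
Compute gcd(3027, 7394) = 1
1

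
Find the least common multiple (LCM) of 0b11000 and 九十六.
Convert 0b11000 (binary) → 16 + 8 = 24 (decimal)
Convert 九十六 (Chinese numeral) → 9×10 + 6 = 96 (decimal)
Compute lcm(24, 96) = 96
96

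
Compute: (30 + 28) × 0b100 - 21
Convert 0b100 (binary) → 4 (decimal)
Expression in decimal: (30 + 28) × 4 - 21
Parentheses first: 30 + 28 = 58
Multiply: 58 × 4 = 232
Subtract: 232 - 21 = 211
211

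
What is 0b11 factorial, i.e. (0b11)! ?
Convert 0b11 (binary) → 2 + 1 = 3 (decimal)
Compute 3! = 6
6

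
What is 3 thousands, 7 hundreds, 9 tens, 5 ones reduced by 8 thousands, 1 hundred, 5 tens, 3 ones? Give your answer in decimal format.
Convert 3 thousands, 7 hundreds, 9 tens, 5 ones (place-value notation) → 3×1000 + 7×100 + 9×10 + 5 = 3795 (decimal)
Convert 8 thousands, 1 hundred, 5 tens, 3 ones (place-value notation) → 8×1000 + 1×100 + 5×10 + 3 = 8153 (decimal)
Compute 3795 - 8153 = -4358
-4358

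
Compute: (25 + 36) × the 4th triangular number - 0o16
Convert the 4th triangular number (triangular index) → 4×5/2 = 10 (decimal)
Convert 0o16 (octal) → 1×8 + 6 = 14 (decimal)
Expression in decimal: (25 + 36) × 10 - 14
Parentheses first: 25 + 36 = 61
Multiply: 61 × 10 = 610
Subtract: 610 - 14 = 596
596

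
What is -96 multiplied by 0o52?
Convert 0o52 (octal) → 5×8 + 2 = 42 (decimal)
Compute -96 × 42 = -4032
-4032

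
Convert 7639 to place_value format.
Convert 7639 (decimal) → 7639 = 7×1000 + 6×100 + 3×10 + 9 → 7 thousands, 6 hundreds, 3 tens, 9 ones (place-value notation)
7 thousands, 6 hundreds, 3 tens, 9 ones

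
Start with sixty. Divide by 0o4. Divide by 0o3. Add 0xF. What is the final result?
Convert sixty (English words) → 60 (decimal)
Start: 60
Convert 0o4 (octal) → 4 (decimal)
60 ÷ 4 = 15
Convert 0o3 (octal) → 3 (decimal)
15 ÷ 3 = 5
Convert 0xF (hexadecimal) → 15 (decimal)
5 + 15 = 20
20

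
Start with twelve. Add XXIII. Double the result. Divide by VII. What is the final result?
Convert twelve (English words) → 12 (decimal)
Start: 12
Convert XXIII (Roman numeral) → 10 + 10 + 1 + 1 + 1 = 23 (decimal)
12 + 23 = 35
35 × 2 = 70
Convert VII (Roman numeral) → 5 + 1 + 1 = 7 (decimal)
70 ÷ 7 = 10
10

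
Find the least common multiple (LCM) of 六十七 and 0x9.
Convert 六十七 (Chinese numeral) → 6×10 + 7 = 67 (decimal)
Convert 0x9 (hexadecimal) → 9 (decimal)
Compute lcm(67, 9) = 603
603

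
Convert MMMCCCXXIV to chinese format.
Convert MMMCCCXXIV (Roman numeral) → 1000 + 1000 + 1000 + 100 + 100 + 100 + 10 + 10 + 4 = 3324 (decimal)
Convert 3324 (decimal) → 3324 = 3×1000 + 3×100 + 2×10 + 4 → 三千三百二十四 (Chinese numeral)
三千三百二十四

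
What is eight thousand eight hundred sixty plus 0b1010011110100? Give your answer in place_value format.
Convert eight thousand eight hundred sixty (English words) → 8×1000 + 8×100 + 60 = 8860 (decimal)
Convert 0b1010011110100 (binary) → 4096 + 1024 + 128 + 64 + 32 + 16 + 4 = 5364 (decimal)
Compute 8860 + 5364 = 14224
Convert 14224 (decimal) → 14224 = 14×1000 + 2×100 + 2×10 + 4 → 14 thousands, 2 hundreds, 2 tens, 4 ones (place-value notation)
14 thousands, 2 hundreds, 2 tens, 4 ones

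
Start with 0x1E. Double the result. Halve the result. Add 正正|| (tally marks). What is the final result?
Convert 0x1E (hexadecimal) → 1×16 + 14 = 30 (decimal)
Start: 30
30 × 2 = 60
60 ÷ 2 = 30
Convert 正正|| (tally marks) → 5 + 5 + 2 = 12 (decimal)
30 + 12 = 42
42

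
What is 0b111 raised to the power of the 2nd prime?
Convert 0b111 (binary) → 4 + 2 + 1 = 7 (decimal)
Convert the 2nd prime (prime index) → 3 (decimal)
Compute 7 ^ 3 = 343
343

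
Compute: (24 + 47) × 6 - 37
Parentheses first: 24 + 47 = 71
Multiply: 71 × 6 = 426
Subtract: 426 - 37 = 389
389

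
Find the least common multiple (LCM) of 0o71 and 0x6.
Convert 0o71 (octal) → 7×8 + 1 = 57 (decimal)
Convert 0x6 (hexadecimal) → 6 (decimal)
Compute lcm(57, 6) = 114
114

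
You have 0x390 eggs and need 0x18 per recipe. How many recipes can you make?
Convert 0x390 (hexadecimal) → 3×256 + 9×16 = 912 (decimal)
Convert 0x18 (hexadecimal) → 1×16 + 8 = 24 (decimal)
Compute 912 ÷ 24 = 38
38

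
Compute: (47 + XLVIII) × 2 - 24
Convert XLVIII (Roman numeral) → 40 + 5 + 1 + 1 + 1 = 48 (decimal)
Expression in decimal: (47 + 48) × 2 - 24
Parentheses first: 47 + 48 = 95
Multiply: 95 × 2 = 190
Subtract: 190 - 24 = 166
166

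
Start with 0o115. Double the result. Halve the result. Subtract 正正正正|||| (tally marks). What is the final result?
Convert 0o115 (octal) → 1×64 + 1×8 + 5 = 77 (decimal)
Start: 77
77 × 2 = 154
154 ÷ 2 = 77
Convert 正正正正|||| (tally marks) → 5 + 5 + 5 + 5 + 4 = 24 (decimal)
77 - 24 = 53
53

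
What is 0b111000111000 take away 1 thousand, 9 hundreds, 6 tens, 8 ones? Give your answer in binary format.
Convert 0b111000111000 (binary) → 2048 + 1024 + 512 + 32 + 16 + 8 = 3640 (decimal)
Convert 1 thousand, 9 hundreds, 6 tens, 8 ones (place-value notation) → 1×1000 + 9×100 + 6×10 + 8 = 1968 (decimal)
Compute 3640 - 1968 = 1672
Convert 1672 (decimal) → 1672 = 1024 + 512 + 128 + 8 → 0b11010001000 (binary)
0b11010001000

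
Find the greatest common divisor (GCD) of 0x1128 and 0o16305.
Convert 0x1128 (hexadecimal) → 1×4096 + 1×256 + 2×16 + 8 = 4392 (decimal)
Convert 0o16305 (octal) → 1×4096 + 6×512 + 3×64 + 5 = 7365 (decimal)
Compute gcd(4392, 7365) = 3
3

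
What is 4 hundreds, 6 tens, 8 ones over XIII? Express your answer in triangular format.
Convert 4 hundreds, 6 tens, 8 ones (place-value notation) → 4×100 + 6×10 + 8 = 468 (decimal)
Convert XIII (Roman numeral) → 10 + 1 + 1 + 1 = 13 (decimal)
Compute 468 ÷ 13 = 36
Convert 36 (decimal) → 36 = 8×9/2 → the 8th triangular number (triangular index)
the 8th triangular number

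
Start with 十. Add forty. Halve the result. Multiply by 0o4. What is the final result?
Convert 十 (Chinese numeral) → 1×10 = 10 (decimal)
Start: 10
Convert forty (English words) → 40 (decimal)
10 + 40 = 50
50 ÷ 2 = 25
Convert 0o4 (octal) → 4 (decimal)
25 × 4 = 100
100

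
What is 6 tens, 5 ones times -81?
Convert 6 tens, 5 ones (place-value notation) → 6×10 + 5 = 65 (decimal)
Compute 65 × -81 = -5265
-5265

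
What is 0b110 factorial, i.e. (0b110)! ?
Convert 0b110 (binary) → 4 + 2 = 6 (decimal)
Compute 6! = 720
720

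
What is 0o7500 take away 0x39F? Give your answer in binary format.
Convert 0o7500 (octal) → 7×512 + 5×64 = 3904 (decimal)
Convert 0x39F (hexadecimal) → 3×256 + 9×16 + 15 = 927 (decimal)
Compute 3904 - 927 = 2977
Convert 2977 (decimal) → 2977 = 2048 + 512 + 256 + 128 + 32 + 1 → 0b101110100001 (binary)
0b101110100001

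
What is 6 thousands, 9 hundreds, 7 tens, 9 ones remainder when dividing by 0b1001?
Convert 6 thousands, 9 hundreds, 7 tens, 9 ones (place-value notation) → 6×1000 + 9×100 + 7×10 + 9 = 6979 (decimal)
Convert 0b1001 (binary) → 8 + 1 = 9 (decimal)
Compute 6979 mod 9 = 4
4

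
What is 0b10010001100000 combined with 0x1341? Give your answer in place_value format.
Convert 0b10010001100000 (binary) → 8192 + 1024 + 64 + 32 = 9312 (decimal)
Convert 0x1341 (hexadecimal) → 1×4096 + 3×256 + 4×16 + 1 = 4929 (decimal)
Compute 9312 + 4929 = 14241
Convert 14241 (decimal) → 14241 = 14×1000 + 2×100 + 4×10 + 1 → 14 thousands, 2 hundreds, 4 tens, 1 one (place-value notation)
14 thousands, 2 hundreds, 4 tens, 1 one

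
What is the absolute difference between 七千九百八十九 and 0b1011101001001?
Convert 七千九百八十九 (Chinese numeral) → 7×1000 + 9×100 + 8×10 + 9 = 7989 (decimal)
Convert 0b1011101001001 (binary) → 4096 + 1024 + 512 + 256 + 64 + 8 + 1 = 5961 (decimal)
Compute |7989 - 5961| = 2028
2028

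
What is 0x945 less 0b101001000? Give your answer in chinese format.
Convert 0x945 (hexadecimal) → 9×256 + 4×16 + 5 = 2373 (decimal)
Convert 0b101001000 (binary) → 256 + 64 + 8 = 328 (decimal)
Compute 2373 - 328 = 2045
Convert 2045 (decimal) → 2045 = 2×1000 + 4×10 + 5 → 二千零四十五 (Chinese numeral)
二千零四十五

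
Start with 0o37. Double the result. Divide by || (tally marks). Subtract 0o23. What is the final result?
Convert 0o37 (octal) → 3×8 + 7 = 31 (decimal)
Start: 31
31 × 2 = 62
Convert || (tally marks) → 2 (decimal)
62 ÷ 2 = 31
Convert 0o23 (octal) → 2×8 + 3 = 19 (decimal)
31 - 19 = 12
12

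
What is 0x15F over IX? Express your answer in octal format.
Convert 0x15F (hexadecimal) → 1×256 + 5×16 + 15 = 351 (decimal)
Convert IX (Roman numeral) → 9 (decimal)
Compute 351 ÷ 9 = 39
Convert 39 (decimal) → 39 = 4×8 + 7 → 0o47 (octal)
0o47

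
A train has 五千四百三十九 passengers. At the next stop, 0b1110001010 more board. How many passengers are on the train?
Convert 五千四百三十九 (Chinese numeral) → 5×1000 + 4×100 + 3×10 + 9 = 5439 (decimal)
Convert 0b1110001010 (binary) → 512 + 256 + 128 + 8 + 2 = 906 (decimal)
Compute 5439 + 906 = 6345
6345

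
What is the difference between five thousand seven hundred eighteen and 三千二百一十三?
Convert five thousand seven hundred eighteen (English words) → 5×1000 + 7×100 + 18 = 5718 (decimal)
Convert 三千二百一十三 (Chinese numeral) → 3×1000 + 2×100 + 1×10 + 3 = 3213 (decimal)
Difference: |5718 - 3213| = 2505
2505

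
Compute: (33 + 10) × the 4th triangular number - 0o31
Convert the 4th triangular number (triangular index) → 4×5/2 = 10 (decimal)
Convert 0o31 (octal) → 3×8 + 1 = 25 (decimal)
Expression in decimal: (33 + 10) × 10 - 25
Parentheses first: 33 + 10 = 43
Multiply: 43 × 10 = 430
Subtract: 430 - 25 = 405
405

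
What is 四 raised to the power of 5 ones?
Convert 四 (Chinese numeral) → 4 (decimal)
Convert 5 ones (place-value notation) → 5 (decimal)
Compute 4 ^ 5 = 1024
1024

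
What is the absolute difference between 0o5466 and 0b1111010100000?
Convert 0o5466 (octal) → 5×512 + 4×64 + 6×8 + 6 = 2870 (decimal)
Convert 0b1111010100000 (binary) → 4096 + 2048 + 1024 + 512 + 128 + 32 = 7840 (decimal)
Compute |2870 - 7840| = 4970
4970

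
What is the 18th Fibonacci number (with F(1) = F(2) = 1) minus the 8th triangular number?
The 18th Fibonacci number (with F(1) = F(2) = 1) = 2584
Convert the 8th triangular number (triangular index) → 8×9/2 = 36 (decimal)
Compute 2584 - 36 = 2548
2548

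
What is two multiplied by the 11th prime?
Convert two (English words) → 2 (decimal)
Convert the 11th prime (prime index) → 31 (decimal)
Compute 2 × 31 = 62
62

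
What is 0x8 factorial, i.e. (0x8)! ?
Convert 0x8 (hexadecimal) → 8 (decimal)
Compute 8! = 40320
40320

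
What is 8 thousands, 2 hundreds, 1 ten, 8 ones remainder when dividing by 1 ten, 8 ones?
Convert 8 thousands, 2 hundreds, 1 ten, 8 ones (place-value notation) → 8×1000 + 2×100 + 1×10 + 8 = 8218 (decimal)
Convert 1 ten, 8 ones (place-value notation) → 1×10 + 8 = 18 (decimal)
Compute 8218 mod 18 = 10
10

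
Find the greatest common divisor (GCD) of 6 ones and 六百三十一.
Convert 6 ones (place-value notation) → 6 (decimal)
Convert 六百三十一 (Chinese numeral) → 6×100 + 3×10 + 1 = 631 (decimal)
Compute gcd(6, 631) = 1
1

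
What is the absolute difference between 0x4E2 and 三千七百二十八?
Convert 0x4E2 (hexadecimal) → 4×256 + 14×16 + 2 = 1250 (decimal)
Convert 三千七百二十八 (Chinese numeral) → 3×1000 + 7×100 + 2×10 + 8 = 3728 (decimal)
Compute |1250 - 3728| = 2478
2478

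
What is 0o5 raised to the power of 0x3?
Convert 0o5 (octal) → 5 (decimal)
Convert 0x3 (hexadecimal) → 3 (decimal)
Compute 5 ^ 3 = 125
125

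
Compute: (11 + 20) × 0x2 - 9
Convert 0x2 (hexadecimal) → 2 (decimal)
Expression in decimal: (11 + 20) × 2 - 9
Parentheses first: 11 + 20 = 31
Multiply: 31 × 2 = 62
Subtract: 62 - 9 = 53
53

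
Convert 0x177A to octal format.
Convert 0x177A (hexadecimal) → 1×4096 + 7×256 + 7×16 + 10 = 6010 (decimal)
Convert 6010 (decimal) → 6010 = 1×4096 + 3×512 + 5×64 + 7×8 + 2 → 0o13572 (octal)
0o13572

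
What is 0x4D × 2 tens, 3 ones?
Convert 0x4D (hexadecimal) → 4×16 + 13 = 77 (decimal)
Convert 2 tens, 3 ones (place-value notation) → 2×10 + 3 = 23 (decimal)
Compute 77 × 23 = 1771
1771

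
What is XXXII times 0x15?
Convert XXXII (Roman numeral) → 10 + 10 + 10 + 1 + 1 = 32 (decimal)
Convert 0x15 (hexadecimal) → 1×16 + 5 = 21 (decimal)
Compute 32 × 21 = 672
672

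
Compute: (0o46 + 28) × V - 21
Convert 0o46 (octal) → 4×8 + 6 = 38 (decimal)
Convert V (Roman numeral) → 5 (decimal)
Expression in decimal: (38 + 28) × 5 - 21
Parentheses first: 38 + 28 = 66
Multiply: 66 × 5 = 330
Subtract: 330 - 21 = 309
309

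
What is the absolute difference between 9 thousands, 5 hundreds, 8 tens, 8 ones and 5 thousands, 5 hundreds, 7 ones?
Convert 9 thousands, 5 hundreds, 8 tens, 8 ones (place-value notation) → 9×1000 + 5×100 + 8×10 + 8 = 9588 (decimal)
Convert 5 thousands, 5 hundreds, 7 ones (place-value notation) → 5×1000 + 5×100 + 7 = 5507 (decimal)
Compute |9588 - 5507| = 4081
4081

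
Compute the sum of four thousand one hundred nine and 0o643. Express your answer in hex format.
Convert four thousand one hundred nine (English words) → 4×1000 + 1×100 + 9 = 4109 (decimal)
Convert 0o643 (octal) → 6×64 + 4×8 + 3 = 419 (decimal)
Compute 4109 + 419 = 4528
Convert 4528 (decimal) → 4528 = 1×4096 + 1×256 + 11×16 → 0x11B0 (hexadecimal)
0x11B0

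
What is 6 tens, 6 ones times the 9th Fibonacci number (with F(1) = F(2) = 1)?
Convert 6 tens, 6 ones (place-value notation) → 6×10 + 6 = 66 (decimal)
Convert the 9th Fibonacci number (with F(1) = F(2) = 1) (Fibonacci index) → 1, 1, 2, 3, 5, 8, 13, 21, 34 → 34 (decimal)
Compute 66 × 34 = 2244
2244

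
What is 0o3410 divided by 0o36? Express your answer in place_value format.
Convert 0o3410 (octal) → 3×512 + 4×64 + 1×8 = 1800 (decimal)
Convert 0o36 (octal) → 3×8 + 6 = 30 (decimal)
Compute 1800 ÷ 30 = 60
Convert 60 (decimal) → 60 = 6×10 → 6 tens (place-value notation)
6 tens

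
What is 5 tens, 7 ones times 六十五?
Convert 5 tens, 7 ones (place-value notation) → 5×10 + 7 = 57 (decimal)
Convert 六十五 (Chinese numeral) → 6×10 + 5 = 65 (decimal)
Compute 57 × 65 = 3705
3705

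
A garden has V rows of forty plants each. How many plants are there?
Convert forty (English words) → 40 (decimal)
Convert V (Roman numeral) → 5 (decimal)
Compute 40 × 5 = 200
200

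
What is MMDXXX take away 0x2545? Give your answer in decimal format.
Convert MMDXXX (Roman numeral) → 1000 + 1000 + 500 + 10 + 10 + 10 = 2530 (decimal)
Convert 0x2545 (hexadecimal) → 2×4096 + 5×256 + 4×16 + 5 = 9541 (decimal)
Compute 2530 - 9541 = -7011
-7011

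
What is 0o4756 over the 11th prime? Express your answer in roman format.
Convert 0o4756 (octal) → 4×512 + 7×64 + 5×8 + 6 = 2542 (decimal)
Convert the 11th prime (prime index) → 31 (decimal)
Compute 2542 ÷ 31 = 82
Convert 82 (decimal) → 82 = 50 + 10 + 10 + 10 + 1 + 1 → LXXXII (Roman numeral)
LXXXII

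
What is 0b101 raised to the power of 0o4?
Convert 0b101 (binary) → 4 + 1 = 5 (decimal)
Convert 0o4 (octal) → 4 (decimal)
Compute 5 ^ 4 = 625
625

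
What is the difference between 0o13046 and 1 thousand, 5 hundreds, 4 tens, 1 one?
Convert 0o13046 (octal) → 1×4096 + 3×512 + 4×8 + 6 = 5670 (decimal)
Convert 1 thousand, 5 hundreds, 4 tens, 1 one (place-value notation) → 1×1000 + 5×100 + 4×10 + 1 = 1541 (decimal)
Difference: |5670 - 1541| = 4129
4129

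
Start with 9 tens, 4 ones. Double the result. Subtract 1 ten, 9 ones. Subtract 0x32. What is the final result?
Convert 9 tens, 4 ones (place-value notation) → 9×10 + 4 = 94 (decimal)
Start: 94
94 × 2 = 188
Convert 1 ten, 9 ones (place-value notation) → 1×10 + 9 = 19 (decimal)
188 - 19 = 169
Convert 0x32 (hexadecimal) → 3×16 + 2 = 50 (decimal)
169 - 50 = 119
119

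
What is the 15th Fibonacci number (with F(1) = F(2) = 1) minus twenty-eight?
The 15th Fibonacci number (with F(1) = F(2) = 1): 1, 1, 2, 3, 5, 8, 13, 21, 34, 55, 89, 144, 233, 377, 610 → 610
Convert twenty-eight (English words) → 28 (decimal)
Compute 610 - 28 = 582
582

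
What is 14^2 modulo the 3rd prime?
Convert 14^2 (power) → 196 (decimal)
Convert the 3rd prime (prime index) → 5 (decimal)
Compute 196 mod 5 = 1
1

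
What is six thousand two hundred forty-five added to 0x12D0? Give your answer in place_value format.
Convert six thousand two hundred forty-five (English words) → 6×1000 + 2×100 + 45 = 6245 (decimal)
Convert 0x12D0 (hexadecimal) → 1×4096 + 2×256 + 13×16 = 4816 (decimal)
Compute 6245 + 4816 = 11061
Convert 11061 (decimal) → 11061 = 11×1000 + 6×10 + 1 → 11 thousands, 6 tens, 1 one (place-value notation)
11 thousands, 6 tens, 1 one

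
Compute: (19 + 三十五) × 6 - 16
Convert 三十五 (Chinese numeral) → 3×10 + 5 = 35 (decimal)
Expression in decimal: (19 + 35) × 6 - 16
Parentheses first: 19 + 35 = 54
Multiply: 54 × 6 = 324
Subtract: 324 - 16 = 308
308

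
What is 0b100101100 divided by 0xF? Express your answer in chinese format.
Convert 0b100101100 (binary) → 256 + 32 + 8 + 4 = 300 (decimal)
Convert 0xF (hexadecimal) → 15 (decimal)
Compute 300 ÷ 15 = 20
Convert 20 (decimal) → 20 = 2×10 → 二十 (Chinese numeral)
二十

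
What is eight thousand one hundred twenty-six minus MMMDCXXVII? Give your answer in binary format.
Convert eight thousand one hundred twenty-six (English words) → 8×1000 + 1×100 + 26 = 8126 (decimal)
Convert MMMDCXXVII (Roman numeral) → 1000 + 1000 + 1000 + 500 + 100 + 10 + 10 + 5 + 1 + 1 = 3627 (decimal)
Compute 8126 - 3627 = 4499
Convert 4499 (decimal) → 4499 = 4096 + 256 + 128 + 16 + 2 + 1 → 0b1000110010011 (binary)
0b1000110010011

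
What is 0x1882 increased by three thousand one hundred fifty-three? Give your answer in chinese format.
Convert 0x1882 (hexadecimal) → 1×4096 + 8×256 + 8×16 + 2 = 6274 (decimal)
Convert three thousand one hundred fifty-three (English words) → 3×1000 + 1×100 + 53 = 3153 (decimal)
Compute 6274 + 3153 = 9427
Convert 9427 (decimal) → 9427 = 9×1000 + 4×100 + 2×10 + 7 → 九千四百二十七 (Chinese numeral)
九千四百二十七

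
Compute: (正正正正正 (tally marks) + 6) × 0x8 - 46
Convert 正正正正正 (tally marks) → 5 + 5 + 5 + 5 + 5 = 25 (decimal)
Convert 0x8 (hexadecimal) → 8 (decimal)
Expression in decimal: (25 + 6) × 8 - 46
Parentheses first: 25 + 6 = 31
Multiply: 31 × 8 = 248
Subtract: 248 - 46 = 202
202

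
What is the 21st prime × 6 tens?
Convert the 21st prime (prime index) → 73 (decimal)
Convert 6 tens (place-value notation) → 6×10 = 60 (decimal)
Compute 73 × 60 = 4380
4380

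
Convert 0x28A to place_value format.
Convert 0x28A (hexadecimal) → 2×256 + 8×16 + 10 = 650 (decimal)
Convert 650 (decimal) → 650 = 6×100 + 5×10 → 6 hundreds, 5 tens (place-value notation)
6 hundreds, 5 tens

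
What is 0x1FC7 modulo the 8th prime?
Convert 0x1FC7 (hexadecimal) → 1×4096 + 15×256 + 12×16 + 7 = 8135 (decimal)
Convert the 8th prime (prime index) → 19 (decimal)
Compute 8135 mod 19 = 3
3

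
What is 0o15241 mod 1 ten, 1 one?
Convert 0o15241 (octal) → 1×4096 + 5×512 + 2×64 + 4×8 + 1 = 6817 (decimal)
Convert 1 ten, 1 one (place-value notation) → 1×10 + 1 = 11 (decimal)
Compute 6817 mod 11 = 8
8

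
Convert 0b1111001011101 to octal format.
Convert 0b1111001011101 (binary) → 4096 + 2048 + 1024 + 512 + 64 + 16 + 8 + 4 + 1 = 7773 (decimal)
Convert 7773 (decimal) → 7773 = 1×4096 + 7×512 + 1×64 + 3×8 + 5 → 0o17135 (octal)
0o17135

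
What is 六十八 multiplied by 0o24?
Convert 六十八 (Chinese numeral) → 6×10 + 8 = 68 (decimal)
Convert 0o24 (octal) → 2×8 + 4 = 20 (decimal)
Compute 68 × 20 = 1360
1360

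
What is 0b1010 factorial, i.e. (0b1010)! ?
Convert 0b1010 (binary) → 8 + 2 = 10 (decimal)
Compute 10! = 3628800
3628800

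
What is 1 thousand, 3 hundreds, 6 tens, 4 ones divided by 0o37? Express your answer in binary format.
Convert 1 thousand, 3 hundreds, 6 tens, 4 ones (place-value notation) → 1×1000 + 3×100 + 6×10 + 4 = 1364 (decimal)
Convert 0o37 (octal) → 3×8 + 7 = 31 (decimal)
Compute 1364 ÷ 31 = 44
Convert 44 (decimal) → 44 = 32 + 8 + 4 → 0b101100 (binary)
0b101100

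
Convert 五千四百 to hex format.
Convert 五千四百 (Chinese numeral) → 5×1000 + 4×100 = 5400 (decimal)
Convert 5400 (decimal) → 5400 = 1×4096 + 5×256 + 1×16 + 8 → 0x1518 (hexadecimal)
0x1518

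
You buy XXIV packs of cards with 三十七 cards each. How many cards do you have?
Convert 三十七 (Chinese numeral) → 3×10 + 7 = 37 (decimal)
Convert XXIV (Roman numeral) → 10 + 10 + 4 = 24 (decimal)
Compute 37 × 24 = 888
888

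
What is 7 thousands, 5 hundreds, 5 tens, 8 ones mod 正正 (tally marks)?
Convert 7 thousands, 5 hundreds, 5 tens, 8 ones (place-value notation) → 7×1000 + 5×100 + 5×10 + 8 = 7558 (decimal)
Convert 正正 (tally marks) → 5 + 5 = 10 (decimal)
Compute 7558 mod 10 = 8
8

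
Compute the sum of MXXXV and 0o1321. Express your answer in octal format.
Convert MXXXV (Roman numeral) → 1000 + 10 + 10 + 10 + 5 = 1035 (decimal)
Convert 0o1321 (octal) → 1×512 + 3×64 + 2×8 + 1 = 721 (decimal)
Compute 1035 + 721 = 1756
Convert 1756 (decimal) → 1756 = 3×512 + 3×64 + 3×8 + 4 → 0o3334 (octal)
0o3334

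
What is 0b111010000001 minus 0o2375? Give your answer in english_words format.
Convert 0b111010000001 (binary) → 2048 + 1024 + 512 + 128 + 1 = 3713 (decimal)
Convert 0o2375 (octal) → 2×512 + 3×64 + 7×8 + 5 = 1277 (decimal)
Compute 3713 - 1277 = 2436
Convert 2436 (decimal) → 2436 = 2×1000 + 4×100 + 36 → two thousand four hundred thirty-six (English words)
two thousand four hundred thirty-six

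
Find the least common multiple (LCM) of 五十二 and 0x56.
Convert 五十二 (Chinese numeral) → 5×10 + 2 = 52 (decimal)
Convert 0x56 (hexadecimal) → 5×16 + 6 = 86 (decimal)
Compute lcm(52, 86) = 2236
2236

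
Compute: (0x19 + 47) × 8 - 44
Convert 0x19 (hexadecimal) → 1×16 + 9 = 25 (decimal)
Expression in decimal: (25 + 47) × 8 - 44
Parentheses first: 25 + 47 = 72
Multiply: 72 × 8 = 576
Subtract: 576 - 44 = 532
532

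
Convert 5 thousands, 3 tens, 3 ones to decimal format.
Convert 5 thousands, 3 tens, 3 ones (place-value notation) → 5×1000 + 3×10 + 3 = 5033 (decimal)
5033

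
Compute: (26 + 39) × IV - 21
Convert IV (Roman numeral) → 4 (decimal)
Expression in decimal: (26 + 39) × 4 - 21
Parentheses first: 26 + 39 = 65
Multiply: 65 × 4 = 260
Subtract: 260 - 21 = 239
239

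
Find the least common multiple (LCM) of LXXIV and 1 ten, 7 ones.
Convert LXXIV (Roman numeral) → 50 + 10 + 10 + 4 = 74 (decimal)
Convert 1 ten, 7 ones (place-value notation) → 1×10 + 7 = 17 (decimal)
Compute lcm(74, 17) = 1258
1258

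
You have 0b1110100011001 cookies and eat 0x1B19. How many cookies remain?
Convert 0b1110100011001 (binary) → 4096 + 2048 + 1024 + 256 + 16 + 8 + 1 = 7449 (decimal)
Convert 0x1B19 (hexadecimal) → 1×4096 + 11×256 + 1×16 + 9 = 6937 (decimal)
Compute 7449 - 6937 = 512
512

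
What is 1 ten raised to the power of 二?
Convert 1 ten (place-value notation) → 1×10 = 10 (decimal)
Convert 二 (Chinese numeral) → 2 (decimal)
Compute 10 ^ 2 = 100
100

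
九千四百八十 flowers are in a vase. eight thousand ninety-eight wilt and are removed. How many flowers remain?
Convert 九千四百八十 (Chinese numeral) → 9×1000 + 4×100 + 8×10 = 9480 (decimal)
Convert eight thousand ninety-eight (English words) → 8×1000 + 98 = 8098 (decimal)
Compute 9480 - 8098 = 1382
1382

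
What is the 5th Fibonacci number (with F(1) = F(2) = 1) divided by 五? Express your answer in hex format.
Convert the 5th Fibonacci number (with F(1) = F(2) = 1) (Fibonacci index) → 1, 1, 2, 3, 5 → 5 (decimal)
Convert 五 (Chinese numeral) → 5 (decimal)
Compute 5 ÷ 5 = 1
Convert 1 (decimal) → 0x1 (hexadecimal)
0x1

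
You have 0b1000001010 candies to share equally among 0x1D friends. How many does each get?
Convert 0b1000001010 (binary) → 512 + 8 + 2 = 522 (decimal)
Convert 0x1D (hexadecimal) → 1×16 + 13 = 29 (decimal)
Compute 522 ÷ 29 = 18
18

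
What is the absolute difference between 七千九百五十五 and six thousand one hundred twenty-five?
Convert 七千九百五十五 (Chinese numeral) → 7×1000 + 9×100 + 5×10 + 5 = 7955 (decimal)
Convert six thousand one hundred twenty-five (English words) → 6×1000 + 1×100 + 25 = 6125 (decimal)
Compute |7955 - 6125| = 1830
1830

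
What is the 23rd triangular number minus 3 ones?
The 23rd triangular number = 23×24/2 = 276
Convert 3 ones (place-value notation) → 3 (decimal)
Compute 276 - 3 = 273
273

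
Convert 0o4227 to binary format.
Convert 0o4227 (octal) → 4×512 + 2×64 + 2×8 + 7 = 2199 (decimal)
Convert 2199 (decimal) → 2199 = 2048 + 128 + 16 + 4 + 2 + 1 → 0b100010010111 (binary)
0b100010010111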